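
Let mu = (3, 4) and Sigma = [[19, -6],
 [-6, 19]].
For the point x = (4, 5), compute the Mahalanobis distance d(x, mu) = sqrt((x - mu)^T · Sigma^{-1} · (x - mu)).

Step 1 — centre the observation: (x - mu) = (1, 1).

Step 2 — invert Sigma. det(Sigma) = 19·19 - (-6)² = 325.
  Sigma^{-1} = (1/det) · [[d, -b], [-b, a]] = [[0.0585, 0.0185],
 [0.0185, 0.0585]].

Step 3 — form the quadratic (x - mu)^T · Sigma^{-1} · (x - mu):
  Sigma^{-1} · (x - mu) = (0.0769, 0.0769).
  (x - mu)^T · [Sigma^{-1} · (x - mu)] = (1)·(0.0769) + (1)·(0.0769) = 0.1538.

Step 4 — take square root: d = √(0.1538) ≈ 0.3922.

d(x, mu) = √(0.1538) ≈ 0.3922


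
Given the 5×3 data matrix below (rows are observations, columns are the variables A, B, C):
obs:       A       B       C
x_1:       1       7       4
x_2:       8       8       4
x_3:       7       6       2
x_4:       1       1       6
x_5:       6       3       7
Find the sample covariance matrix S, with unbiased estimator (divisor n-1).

Step 1 — column means:
  mean(A) = (1 + 8 + 7 + 1 + 6) / 5 = 23/5 = 4.6
  mean(B) = (7 + 8 + 6 + 1 + 3) / 5 = 25/5 = 5
  mean(C) = (4 + 4 + 2 + 6 + 7) / 5 = 23/5 = 4.6

Step 2 — sample covariance S[i,j] = (1/(n-1)) · Σ_k (x_{k,i} - mean_i) · (x_{k,j} - mean_j), with n-1 = 4.
  S[A,A] = ((-3.6)·(-3.6) + (3.4)·(3.4) + (2.4)·(2.4) + (-3.6)·(-3.6) + (1.4)·(1.4)) / 4 = 45.2/4 = 11.3
  S[A,B] = ((-3.6)·(2) + (3.4)·(3) + (2.4)·(1) + (-3.6)·(-4) + (1.4)·(-2)) / 4 = 17/4 = 4.25
  S[A,C] = ((-3.6)·(-0.6) + (3.4)·(-0.6) + (2.4)·(-2.6) + (-3.6)·(1.4) + (1.4)·(2.4)) / 4 = -7.8/4 = -1.95
  S[B,B] = ((2)·(2) + (3)·(3) + (1)·(1) + (-4)·(-4) + (-2)·(-2)) / 4 = 34/4 = 8.5
  S[B,C] = ((2)·(-0.6) + (3)·(-0.6) + (1)·(-2.6) + (-4)·(1.4) + (-2)·(2.4)) / 4 = -16/4 = -4
  S[C,C] = ((-0.6)·(-0.6) + (-0.6)·(-0.6) + (-2.6)·(-2.6) + (1.4)·(1.4) + (2.4)·(2.4)) / 4 = 15.2/4 = 3.8

S is symmetric (S[j,i] = S[i,j]). Assembling:

S = [[11.3, 4.25, -1.95],
 [4.25, 8.5, -4],
 [-1.95, -4, 3.8]]


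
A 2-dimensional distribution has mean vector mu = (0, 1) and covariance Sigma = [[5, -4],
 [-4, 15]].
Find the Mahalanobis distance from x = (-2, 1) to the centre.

Step 1 — centre the observation: (x - mu) = (-2, 0).

Step 2 — invert Sigma. det(Sigma) = 5·15 - (-4)² = 59.
  Sigma^{-1} = (1/det) · [[d, -b], [-b, a]] = [[0.2542, 0.0678],
 [0.0678, 0.0847]].

Step 3 — form the quadratic (x - mu)^T · Sigma^{-1} · (x - mu):
  Sigma^{-1} · (x - mu) = (-0.5085, -0.1356).
  (x - mu)^T · [Sigma^{-1} · (x - mu)] = (-2)·(-0.5085) + (0)·(-0.1356) = 1.0169.

Step 4 — take square root: d = √(1.0169) ≈ 1.0084.

d(x, mu) = √(1.0169) ≈ 1.0084


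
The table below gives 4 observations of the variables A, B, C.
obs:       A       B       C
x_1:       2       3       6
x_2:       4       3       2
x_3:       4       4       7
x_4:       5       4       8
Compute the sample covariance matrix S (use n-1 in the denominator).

Step 1 — column means:
  mean(A) = (2 + 4 + 4 + 5) / 4 = 15/4 = 3.75
  mean(B) = (3 + 3 + 4 + 4) / 4 = 14/4 = 3.5
  mean(C) = (6 + 2 + 7 + 8) / 4 = 23/4 = 5.75

Step 2 — sample covariance S[i,j] = (1/(n-1)) · Σ_k (x_{k,i} - mean_i) · (x_{k,j} - mean_j), with n-1 = 3.
  S[A,A] = ((-1.75)·(-1.75) + (0.25)·(0.25) + (0.25)·(0.25) + (1.25)·(1.25)) / 3 = 4.75/3 = 1.5833
  S[A,B] = ((-1.75)·(-0.5) + (0.25)·(-0.5) + (0.25)·(0.5) + (1.25)·(0.5)) / 3 = 1.5/3 = 0.5
  S[A,C] = ((-1.75)·(0.25) + (0.25)·(-3.75) + (0.25)·(1.25) + (1.25)·(2.25)) / 3 = 1.75/3 = 0.5833
  S[B,B] = ((-0.5)·(-0.5) + (-0.5)·(-0.5) + (0.5)·(0.5) + (0.5)·(0.5)) / 3 = 1/3 = 0.3333
  S[B,C] = ((-0.5)·(0.25) + (-0.5)·(-3.75) + (0.5)·(1.25) + (0.5)·(2.25)) / 3 = 3.5/3 = 1.1667
  S[C,C] = ((0.25)·(0.25) + (-3.75)·(-3.75) + (1.25)·(1.25) + (2.25)·(2.25)) / 3 = 20.75/3 = 6.9167

S is symmetric (S[j,i] = S[i,j]). Assembling:

S = [[1.5833, 0.5, 0.5833],
 [0.5, 0.3333, 1.1667],
 [0.5833, 1.1667, 6.9167]]


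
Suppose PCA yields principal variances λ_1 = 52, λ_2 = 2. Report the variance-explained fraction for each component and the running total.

Step 1 — total variance = trace(Sigma) = Σ λ_i = 52 + 2 = 54.

Step 2 — fraction explained by component i = λ_i / Σ λ:
  PC1: 52/54 = 0.963
  PC2: 2/54 = 0.037

Step 3 — cumulative fraction after k components = (λ_1 + ... + λ_k) / Σ λ:
  k = 1: 52/54 = 0.963
  k = 2: (52 + 2)/54 = 54/54 = 1

Summary (fraction, with percent):

explained: PC1 0.963 (96.3%), PC2 0.037 (3.7%);  cumulative: 0.963, 1


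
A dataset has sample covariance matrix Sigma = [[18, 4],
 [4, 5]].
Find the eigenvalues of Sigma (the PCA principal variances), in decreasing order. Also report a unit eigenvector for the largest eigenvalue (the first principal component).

Step 1 — characteristic polynomial of 2×2 Sigma:
  det(Sigma - λI) = λ² - trace · λ + det = 0.
  trace = 18 + 5 = 23, det = 18·5 - (4)² = 74.
Step 2 — discriminant:
  Δ = trace² - 4·det = 529 - 296 = 233.
Step 3 — eigenvalues:
  λ = (trace ± √Δ)/2 = (23 ± 15.2643)/2,
  λ_1 = 19.1322,  λ_2 = 3.8678.

Step 4 — unit eigenvector for λ_1: solve (Sigma - λ_1 I)v = 0. First row:
  (18 - 19.1322)·v_x + (4)·v_y = 0, i.e. (-1.1322)·v_x + (4)·v_y = 0,
  so v ∝ (b, λ_1 - a) = (4, 1.1322) = u.
  ||u|| = √((4)² + (1.1322)²) = √(17.2818) ≈ 4.1571,
  v_1 = u/||u|| ≈ (0.9622, 0.2723) (||v_1|| = 1).

λ_1 = 19.1322,  λ_2 = 3.8678;  v_1 ≈ (0.9622, 0.2723)


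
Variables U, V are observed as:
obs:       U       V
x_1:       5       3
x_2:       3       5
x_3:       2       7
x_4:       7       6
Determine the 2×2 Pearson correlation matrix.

Step 1 — column means:
  mean(U) = (5 + 3 + 2 + 7) / 4 = 17/4 = 4.25
  mean(V) = (3 + 5 + 7 + 6) / 4 = 21/4 = 5.25

Step 2 — sample variances and covariances s[i,j] = (1/(n-1)) · Σ_k (x_{k,i} - mean_i) · (x_{k,j} - mean_j), with n-1 = 3:
  s[U,U] = ((0.75)·(0.75) + (-1.25)·(-1.25) + (-2.25)·(-2.25) + (2.75)·(2.75)) / 3 = 14.75/3 = 4.9167
  s[U,V] = ((0.75)·(-2.25) + (-1.25)·(-0.25) + (-2.25)·(1.75) + (2.75)·(0.75)) / 3 = -3.25/3 = -1.0833
  s[V,V] = ((-2.25)·(-2.25) + (-0.25)·(-0.25) + (1.75)·(1.75) + (0.75)·(0.75)) / 3 = 8.75/3 = 2.9167
  Sample standard deviations s_i = √(s[i,i]):
  s(U) = √(4.9167) = 2.2174
  s(V) = √(2.9167) = 1.7078

Step 3 — r_{ij} = s_{ij} / (s_i · s_j):
  r[U,U] = 1 (diagonal).
  r[U,V] = -1.0833 / (2.2174 · 1.7078) = -1.0833 / 3.7869 = -0.2861
  r[V,V] = 1 (diagonal).

R is symmetric with unit diagonal. Assembling:

R = [[1, -0.2861],
 [-0.2861, 1]]


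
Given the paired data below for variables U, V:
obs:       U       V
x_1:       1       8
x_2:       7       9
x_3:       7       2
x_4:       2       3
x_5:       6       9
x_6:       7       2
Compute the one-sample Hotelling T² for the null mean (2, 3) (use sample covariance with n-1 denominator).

Step 1 — sample mean vector:
  mean(U) = (1 + 7 + 7 + 2 + 6 + 7) / 6 = 30/6 = 5
  mean(V) = (8 + 9 + 2 + 3 + 9 + 2) / 6 = 33/6 = 5.5
  x̄ = (5, 5.5),  deviation x̄ - mu_0 = (5, 5.5) - (2, 3) = (3, 2.5).

Step 2 — sample covariance matrix, S[i,j] = (1/(n-1)) · Σ_k (x_{k,i} - mean_i) · (x_{k,j} - mean_j), divisor n-1 = 5:
  S[U,U] = ((-4)·(-4) + (2)·(2) + (2)·(2) + (-3)·(-3) + (1)·(1) + (2)·(2)) / 5 = 38/5 = 7.6
  S[U,V] = ((-4)·(2.5) + (2)·(3.5) + (2)·(-3.5) + (-3)·(-2.5) + (1)·(3.5) + (2)·(-3.5)) / 5 = -6/5 = -1.2
  S[V,V] = ((2.5)·(2.5) + (3.5)·(3.5) + (-3.5)·(-3.5) + (-2.5)·(-2.5) + (3.5)·(3.5) + (-3.5)·(-3.5)) / 5 = 61.5/5 = 12.3
  S = [[7.6, -1.2],
 [-1.2, 12.3]].

Step 3 — invert S. det(S) = 7.6·12.3 - (-1.2)² = 92.04.
  S^{-1} = (1/det) · [[d, -b], [-b, a]] = [[0.1336, 0.013],
 [0.013, 0.0826]].

Step 4 — quadratic form (x̄ - mu_0)^T · S^{-1} · (x̄ - mu_0):
  S^{-1} · (x̄ - mu_0) = (0.4335, 0.2455),
  (x̄ - mu_0)^T · [...] = (3)·(0.4335) + (2.5)·(0.2455) = 1.9144.

Step 5 — scale by n: T² = 6 · 1.9144 = 11.4863.

T² ≈ 11.4863


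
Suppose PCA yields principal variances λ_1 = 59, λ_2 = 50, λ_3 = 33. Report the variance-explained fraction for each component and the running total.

Step 1 — total variance = trace(Sigma) = Σ λ_i = 59 + 50 + 33 = 142.

Step 2 — fraction explained by component i = λ_i / Σ λ:
  PC1: 59/142 = 0.4155
  PC2: 50/142 = 0.3521
  PC3: 33/142 = 0.2324

Step 3 — cumulative fraction after k components = (λ_1 + ... + λ_k) / Σ λ:
  k = 1: 59/142 = 0.4155
  k = 2: (59 + 50)/142 = 109/142 = 0.7676
  k = 3: (59 + 50 + 33)/142 = 142/142 = 1

Summary (fraction, with percent):

explained: PC1 0.4155 (41.55%), PC2 0.3521 (35.21%), PC3 0.2324 (23.24%);  cumulative: 0.4155, 0.7676, 1


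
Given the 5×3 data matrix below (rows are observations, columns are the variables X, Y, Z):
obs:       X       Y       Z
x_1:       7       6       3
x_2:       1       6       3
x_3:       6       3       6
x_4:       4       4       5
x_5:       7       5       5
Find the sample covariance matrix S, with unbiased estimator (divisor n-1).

Step 1 — column means:
  mean(X) = (7 + 1 + 6 + 4 + 7) / 5 = 25/5 = 5
  mean(Y) = (6 + 6 + 3 + 4 + 5) / 5 = 24/5 = 4.8
  mean(Z) = (3 + 3 + 6 + 5 + 5) / 5 = 22/5 = 4.4

Step 2 — sample covariance S[i,j] = (1/(n-1)) · Σ_k (x_{k,i} - mean_i) · (x_{k,j} - mean_j), with n-1 = 4.
  S[X,X] = ((2)·(2) + (-4)·(-4) + (1)·(1) + (-1)·(-1) + (2)·(2)) / 4 = 26/4 = 6.5
  S[X,Y] = ((2)·(1.2) + (-4)·(1.2) + (1)·(-1.8) + (-1)·(-0.8) + (2)·(0.2)) / 4 = -3/4 = -0.75
  S[X,Z] = ((2)·(-1.4) + (-4)·(-1.4) + (1)·(1.6) + (-1)·(0.6) + (2)·(0.6)) / 4 = 5/4 = 1.25
  S[Y,Y] = ((1.2)·(1.2) + (1.2)·(1.2) + (-1.8)·(-1.8) + (-0.8)·(-0.8) + (0.2)·(0.2)) / 4 = 6.8/4 = 1.7
  S[Y,Z] = ((1.2)·(-1.4) + (1.2)·(-1.4) + (-1.8)·(1.6) + (-0.8)·(0.6) + (0.2)·(0.6)) / 4 = -6.6/4 = -1.65
  S[Z,Z] = ((-1.4)·(-1.4) + (-1.4)·(-1.4) + (1.6)·(1.6) + (0.6)·(0.6) + (0.6)·(0.6)) / 4 = 7.2/4 = 1.8

S is symmetric (S[j,i] = S[i,j]). Assembling:

S = [[6.5, -0.75, 1.25],
 [-0.75, 1.7, -1.65],
 [1.25, -1.65, 1.8]]


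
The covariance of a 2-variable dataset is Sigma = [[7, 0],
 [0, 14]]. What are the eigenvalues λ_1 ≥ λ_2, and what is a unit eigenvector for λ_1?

Step 1 — characteristic polynomial of 2×2 Sigma:
  det(Sigma - λI) = λ² - trace · λ + det = 0.
  trace = 7 + 14 = 21, det = 7·14 - (0)² = 98.
Step 2 — discriminant:
  Δ = trace² - 4·det = 441 - 392 = 49.
Step 3 — eigenvalues:
  λ = (trace ± √Δ)/2 = (21 ± 7)/2,
  λ_1 = 14,  λ_2 = 7.

Step 4 — unit eigenvector for λ_1: Sigma is diagonal, so its eigenvectors are the coordinate axes. λ_1 = 14 is the diagonal entry on the second coordinate axis, hence
  v_1 = (0, 1) (||v_1|| = 1).

λ_1 = 14,  λ_2 = 7;  v_1 ≈ (0, 1)


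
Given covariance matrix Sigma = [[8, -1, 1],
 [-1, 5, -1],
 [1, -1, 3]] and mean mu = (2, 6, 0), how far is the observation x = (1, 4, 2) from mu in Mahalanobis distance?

Step 1 — centre the observation: (x - mu) = (-1, -2, 2).

Step 2 — invert Sigma (cofactor / det for 3×3, or solve directly):
  Sigma^{-1} = [[0.1321, 0.0189, -0.0377],
 [0.0189, 0.217, 0.066],
 [-0.0377, 0.066, 0.3679]].

Step 3 — form the quadratic (x - mu)^T · Sigma^{-1} · (x - mu):
  Sigma^{-1} · (x - mu) = (-0.2453, -0.3208, 0.6415).
  (x - mu)^T · [Sigma^{-1} · (x - mu)] = (-1)·(-0.2453) + (-2)·(-0.3208) + (2)·(0.6415) = 2.1698.

Step 4 — take square root: d = √(2.1698) ≈ 1.473.

d(x, mu) = √(2.1698) ≈ 1.473


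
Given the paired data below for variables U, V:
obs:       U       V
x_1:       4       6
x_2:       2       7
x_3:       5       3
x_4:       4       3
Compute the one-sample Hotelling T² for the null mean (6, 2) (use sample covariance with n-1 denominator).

Step 1 — sample mean vector:
  mean(U) = (4 + 2 + 5 + 4) / 4 = 15/4 = 3.75
  mean(V) = (6 + 7 + 3 + 3) / 4 = 19/4 = 4.75
  x̄ = (3.75, 4.75),  deviation x̄ - mu_0 = (3.75, 4.75) - (6, 2) = (-2.25, 2.75).

Step 2 — sample covariance matrix, S[i,j] = (1/(n-1)) · Σ_k (x_{k,i} - mean_i) · (x_{k,j} - mean_j), divisor n-1 = 3:
  S[U,U] = ((0.25)·(0.25) + (-1.75)·(-1.75) + (1.25)·(1.25) + (0.25)·(0.25)) / 3 = 4.75/3 = 1.5833
  S[U,V] = ((0.25)·(1.25) + (-1.75)·(2.25) + (1.25)·(-1.75) + (0.25)·(-1.75)) / 3 = -6.25/3 = -2.0833
  S[V,V] = ((1.25)·(1.25) + (2.25)·(2.25) + (-1.75)·(-1.75) + (-1.75)·(-1.75)) / 3 = 12.75/3 = 4.25
  S = [[1.5833, -2.0833],
 [-2.0833, 4.25]].

Step 3 — invert S. det(S) = 1.5833·4.25 - (-2.0833)² = 2.3889.
  S^{-1} = (1/det) · [[d, -b], [-b, a]] = [[1.7791, 0.8721],
 [0.8721, 0.6628]].

Step 4 — quadratic form (x̄ - mu_0)^T · S^{-1} · (x̄ - mu_0):
  S^{-1} · (x̄ - mu_0) = (-1.6047, -0.1395),
  (x̄ - mu_0)^T · [...] = (-2.25)·(-1.6047) + (2.75)·(-0.1395) = 3.2267.

Step 5 — scale by n: T² = 4 · 3.2267 = 12.907.

T² ≈ 12.907


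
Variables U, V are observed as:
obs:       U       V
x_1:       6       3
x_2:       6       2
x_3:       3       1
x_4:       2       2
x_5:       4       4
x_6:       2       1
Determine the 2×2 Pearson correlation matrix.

Step 1 — column means:
  mean(U) = (6 + 6 + 3 + 2 + 4 + 2) / 6 = 23/6 = 3.8333
  mean(V) = (3 + 2 + 1 + 2 + 4 + 1) / 6 = 13/6 = 2.1667

Step 2 — sample variances and covariances s[i,j] = (1/(n-1)) · Σ_k (x_{k,i} - mean_i) · (x_{k,j} - mean_j), with n-1 = 5:
  s[U,U] = ((2.1667)·(2.1667) + (2.1667)·(2.1667) + (-0.8333)·(-0.8333) + (-1.8333)·(-1.8333) + (0.1667)·(0.1667) + (-1.8333)·(-1.8333)) / 5 = 16.8333/5 = 3.3667
  s[U,V] = ((2.1667)·(0.8333) + (2.1667)·(-0.1667) + (-0.8333)·(-1.1667) + (-1.8333)·(-0.1667) + (0.1667)·(1.8333) + (-1.8333)·(-1.1667)) / 5 = 5.1667/5 = 1.0333
  s[V,V] = ((0.8333)·(0.8333) + (-0.1667)·(-0.1667) + (-1.1667)·(-1.1667) + (-0.1667)·(-0.1667) + (1.8333)·(1.8333) + (-1.1667)·(-1.1667)) / 5 = 6.8333/5 = 1.3667
  Sample standard deviations s_i = √(s[i,i]):
  s(U) = √(3.3667) = 1.8348
  s(V) = √(1.3667) = 1.169

Step 3 — r_{ij} = s_{ij} / (s_i · s_j):
  r[U,U] = 1 (diagonal).
  r[U,V] = 1.0333 / (1.8348 · 1.169) = 1.0333 / 2.145 = 0.4817
  r[V,V] = 1 (diagonal).

R is symmetric with unit diagonal. Assembling:

R = [[1, 0.4817],
 [0.4817, 1]]


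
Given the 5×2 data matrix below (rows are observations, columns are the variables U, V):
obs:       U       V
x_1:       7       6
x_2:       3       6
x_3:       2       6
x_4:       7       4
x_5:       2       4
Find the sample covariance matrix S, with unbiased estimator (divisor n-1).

Step 1 — column means:
  mean(U) = (7 + 3 + 2 + 7 + 2) / 5 = 21/5 = 4.2
  mean(V) = (6 + 6 + 6 + 4 + 4) / 5 = 26/5 = 5.2

Step 2 — sample covariance S[i,j] = (1/(n-1)) · Σ_k (x_{k,i} - mean_i) · (x_{k,j} - mean_j), with n-1 = 4.
  S[U,U] = ((2.8)·(2.8) + (-1.2)·(-1.2) + (-2.2)·(-2.2) + (2.8)·(2.8) + (-2.2)·(-2.2)) / 4 = 26.8/4 = 6.7
  S[U,V] = ((2.8)·(0.8) + (-1.2)·(0.8) + (-2.2)·(0.8) + (2.8)·(-1.2) + (-2.2)·(-1.2)) / 4 = -1.2/4 = -0.3
  S[V,V] = ((0.8)·(0.8) + (0.8)·(0.8) + (0.8)·(0.8) + (-1.2)·(-1.2) + (-1.2)·(-1.2)) / 4 = 4.8/4 = 1.2

S is symmetric (S[j,i] = S[i,j]). Assembling:

S = [[6.7, -0.3],
 [-0.3, 1.2]]


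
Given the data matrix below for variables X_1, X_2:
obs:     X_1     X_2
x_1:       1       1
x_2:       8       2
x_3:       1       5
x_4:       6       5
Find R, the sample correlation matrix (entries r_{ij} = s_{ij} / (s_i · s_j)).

Step 1 — column means:
  mean(X_1) = (1 + 8 + 1 + 6) / 4 = 16/4 = 4
  mean(X_2) = (1 + 2 + 5 + 5) / 4 = 13/4 = 3.25

Step 2 — sample variances and covariances s[i,j] = (1/(n-1)) · Σ_k (x_{k,i} - mean_i) · (x_{k,j} - mean_j), with n-1 = 3:
  s[X_1,X_1] = ((-3)·(-3) + (4)·(4) + (-3)·(-3) + (2)·(2)) / 3 = 38/3 = 12.6667
  s[X_1,X_2] = ((-3)·(-2.25) + (4)·(-1.25) + (-3)·(1.75) + (2)·(1.75)) / 3 = 0/3 = 0
  s[X_2,X_2] = ((-2.25)·(-2.25) + (-1.25)·(-1.25) + (1.75)·(1.75) + (1.75)·(1.75)) / 3 = 12.75/3 = 4.25
  Sample standard deviations s_i = √(s[i,i]):
  s(X_1) = √(12.6667) = 3.559
  s(X_2) = √(4.25) = 2.0616

Step 3 — r_{ij} = s_{ij} / (s_i · s_j):
  r[X_1,X_1] = 1 (diagonal).
  r[X_1,X_2] = 0 / (3.559 · 2.0616) = 0 / 7.3371 = 0
  r[X_2,X_2] = 1 (diagonal).

R is symmetric with unit diagonal. Assembling:

R = [[1, 0],
 [0, 1]]


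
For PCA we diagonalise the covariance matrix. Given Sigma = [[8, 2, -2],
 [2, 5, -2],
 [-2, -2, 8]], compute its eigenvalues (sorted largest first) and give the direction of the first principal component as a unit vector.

Step 1 — characteristic polynomial p(λ) = det(λI - Sigma) = λ³ - tr·λ² + c_1·λ - det, where tr = trace, c_1 = sum of the principal 2×2 minors, det = det(Sigma):
  tr = 8 + 5 + 8 = 21,
  c_1 = (8·5 - (2)²) + (8·8 - (-2)²) + (5·8 - (-2)²) = 36 + 60 + 36 = 132,
  det = 8·(5·8 - (-2)²) - (2)·((2)·8 - (-2)·(-2)) + (-2)·((2)·(-2) - 5·(-2)) = 8·(36) - (2)·(12) + (-2)·(6) = 252.
  So p(λ) = λ³ - 21λ² + 132λ - 252.
Step 2 — look for an integer root (rational root theorem: any rational root is an integer divisor of 252). Testing λ = 6:
  p(6) = 216 - 756 + 792 - 252 = 0  ✓
  Dividing out (λ - 6): p(λ) = (λ - 6)(λ² - 15λ + 42).
Step 3 — remaining eigenvalues from the quadratic λ² - 15λ + 42 = 0:
  Δ = 15² - 4·42 = 225 - 168 = 57,  λ = (15 ± √57)/2 = (15 ± 7.5498)/2 ≈ 11.2749 or 3.7251.
  Sorted: λ_1 = 11.2749,  λ_2 = 6,  λ_3 = 3.7251  (check: sum = 21 = tr ✓).

Step 4 — unit eigenvector for λ_1 ≈ 11.2749: v spans the null space of (Sigma - λ_1 I), whose rows are
  r_1 = (-3.2749, 2, -2),  r_2 = (2, -6.2749, -2),  r_3 = (-2, -2, -3.2749).
  v is orthogonal to every row, so take v ∝ r_1 × r_2 = ((2)·(-2) - (-2)·(-6.2749), (-2)·(2) - (-3.2749)·(-2), (-3.2749)·(-6.2749) - (2)·(2)) ≈ (-16.5498, -10.5498, 16.5498).
  Rescale (multiply by -1 so the first nonzero entry is positive): u = (16.5498, 10.5498, -16.5498).
  ||u|| = √((16.5498)² + (10.5498)² + (-16.5498)²) = √(659.093) ≈ 25.6728,  v_1 = u/||u|| ≈ (0.6446, 0.4109, -0.6446) (||v_1|| = 1).

λ_1 = 11.2749,  λ_2 = 6,  λ_3 = 3.7251;  v_1 ≈ (0.6446, 0.4109, -0.6446)


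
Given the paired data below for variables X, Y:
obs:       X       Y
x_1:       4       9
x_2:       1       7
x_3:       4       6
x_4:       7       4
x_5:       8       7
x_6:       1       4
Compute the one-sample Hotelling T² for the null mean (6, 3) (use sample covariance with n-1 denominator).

Step 1 — sample mean vector:
  mean(X) = (4 + 1 + 4 + 7 + 8 + 1) / 6 = 25/6 = 4.1667
  mean(Y) = (9 + 7 + 6 + 4 + 7 + 4) / 6 = 37/6 = 6.1667
  x̄ = (4.1667, 6.1667),  deviation x̄ - mu_0 = (4.1667, 6.1667) - (6, 3) = (-1.8333, 3.1667).

Step 2 — sample covariance matrix, S[i,j] = (1/(n-1)) · Σ_k (x_{k,i} - mean_i) · (x_{k,j} - mean_j), divisor n-1 = 5:
  S[X,X] = ((-0.1667)·(-0.1667) + (-3.1667)·(-3.1667) + (-0.1667)·(-0.1667) + (2.8333)·(2.8333) + (3.8333)·(3.8333) + (-3.1667)·(-3.1667)) / 5 = 42.8333/5 = 8.5667
  S[X,Y] = ((-0.1667)·(2.8333) + (-3.1667)·(0.8333) + (-0.1667)·(-0.1667) + (2.8333)·(-2.1667) + (3.8333)·(0.8333) + (-3.1667)·(-2.1667)) / 5 = 0.8333/5 = 0.1667
  S[Y,Y] = ((2.8333)·(2.8333) + (0.8333)·(0.8333) + (-0.1667)·(-0.1667) + (-2.1667)·(-2.1667) + (0.8333)·(0.8333) + (-2.1667)·(-2.1667)) / 5 = 18.8333/5 = 3.7667
  S = [[8.5667, 0.1667],
 [0.1667, 3.7667]].

Step 3 — invert S. det(S) = 8.5667·3.7667 - (0.1667)² = 32.24.
  S^{-1} = (1/det) · [[d, -b], [-b, a]] = [[0.1168, -0.0052],
 [-0.0052, 0.2657]].

Step 4 — quadratic form (x̄ - mu_0)^T · S^{-1} · (x̄ - mu_0):
  S^{-1} · (x̄ - mu_0) = (-0.2306, 0.8509),
  (x̄ - mu_0)^T · [...] = (-1.8333)·(-0.2306) + (3.1667)·(0.8509) = 3.1172.

Step 5 — scale by n: T² = 6 · 3.1172 = 18.7035.

T² ≈ 18.7035


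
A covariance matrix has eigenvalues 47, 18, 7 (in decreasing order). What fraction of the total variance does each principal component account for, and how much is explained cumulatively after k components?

Step 1 — total variance = trace(Sigma) = Σ λ_i = 47 + 18 + 7 = 72.

Step 2 — fraction explained by component i = λ_i / Σ λ:
  PC1: 47/72 = 0.6528
  PC2: 18/72 = 0.25
  PC3: 7/72 = 0.0972

Step 3 — cumulative fraction after k components = (λ_1 + ... + λ_k) / Σ λ:
  k = 1: 47/72 = 0.6528
  k = 2: (47 + 18)/72 = 65/72 = 0.9028
  k = 3: (47 + 18 + 7)/72 = 72/72 = 1

Summary (fraction, with percent):

explained: PC1 0.6528 (65.28%), PC2 0.25 (25%), PC3 0.0972 (9.72%);  cumulative: 0.6528, 0.9028, 1


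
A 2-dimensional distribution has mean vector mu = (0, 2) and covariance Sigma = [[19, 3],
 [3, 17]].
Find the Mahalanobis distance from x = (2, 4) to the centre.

Step 1 — centre the observation: (x - mu) = (2, 2).

Step 2 — invert Sigma. det(Sigma) = 19·17 - (3)² = 314.
  Sigma^{-1} = (1/det) · [[d, -b], [-b, a]] = [[0.0541, -0.0096],
 [-0.0096, 0.0605]].

Step 3 — form the quadratic (x - mu)^T · Sigma^{-1} · (x - mu):
  Sigma^{-1} · (x - mu) = (0.0892, 0.1019).
  (x - mu)^T · [Sigma^{-1} · (x - mu)] = (2)·(0.0892) + (2)·(0.1019) = 0.3822.

Step 4 — take square root: d = √(0.3822) ≈ 0.6182.

d(x, mu) = √(0.3822) ≈ 0.6182


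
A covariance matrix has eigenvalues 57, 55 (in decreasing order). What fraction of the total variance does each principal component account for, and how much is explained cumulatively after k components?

Step 1 — total variance = trace(Sigma) = Σ λ_i = 57 + 55 = 112.

Step 2 — fraction explained by component i = λ_i / Σ λ:
  PC1: 57/112 = 0.5089
  PC2: 55/112 = 0.4911

Step 3 — cumulative fraction after k components = (λ_1 + ... + λ_k) / Σ λ:
  k = 1: 57/112 = 0.5089
  k = 2: (57 + 55)/112 = 112/112 = 1

Summary (fraction, with percent):

explained: PC1 0.5089 (50.89%), PC2 0.4911 (49.11%);  cumulative: 0.5089, 1


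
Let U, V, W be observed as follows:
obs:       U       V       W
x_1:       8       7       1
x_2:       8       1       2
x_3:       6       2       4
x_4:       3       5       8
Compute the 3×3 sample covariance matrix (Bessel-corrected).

Step 1 — column means:
  mean(U) = (8 + 8 + 6 + 3) / 4 = 25/4 = 6.25
  mean(V) = (7 + 1 + 2 + 5) / 4 = 15/4 = 3.75
  mean(W) = (1 + 2 + 4 + 8) / 4 = 15/4 = 3.75

Step 2 — sample covariance S[i,j] = (1/(n-1)) · Σ_k (x_{k,i} - mean_i) · (x_{k,j} - mean_j), with n-1 = 3.
  S[U,U] = ((1.75)·(1.75) + (1.75)·(1.75) + (-0.25)·(-0.25) + (-3.25)·(-3.25)) / 3 = 16.75/3 = 5.5833
  S[U,V] = ((1.75)·(3.25) + (1.75)·(-2.75) + (-0.25)·(-1.75) + (-3.25)·(1.25)) / 3 = -2.75/3 = -0.9167
  S[U,W] = ((1.75)·(-2.75) + (1.75)·(-1.75) + (-0.25)·(0.25) + (-3.25)·(4.25)) / 3 = -21.75/3 = -7.25
  S[V,V] = ((3.25)·(3.25) + (-2.75)·(-2.75) + (-1.75)·(-1.75) + (1.25)·(1.25)) / 3 = 22.75/3 = 7.5833
  S[V,W] = ((3.25)·(-2.75) + (-2.75)·(-1.75) + (-1.75)·(0.25) + (1.25)·(4.25)) / 3 = 0.75/3 = 0.25
  S[W,W] = ((-2.75)·(-2.75) + (-1.75)·(-1.75) + (0.25)·(0.25) + (4.25)·(4.25)) / 3 = 28.75/3 = 9.5833

S is symmetric (S[j,i] = S[i,j]). Assembling:

S = [[5.5833, -0.9167, -7.25],
 [-0.9167, 7.5833, 0.25],
 [-7.25, 0.25, 9.5833]]


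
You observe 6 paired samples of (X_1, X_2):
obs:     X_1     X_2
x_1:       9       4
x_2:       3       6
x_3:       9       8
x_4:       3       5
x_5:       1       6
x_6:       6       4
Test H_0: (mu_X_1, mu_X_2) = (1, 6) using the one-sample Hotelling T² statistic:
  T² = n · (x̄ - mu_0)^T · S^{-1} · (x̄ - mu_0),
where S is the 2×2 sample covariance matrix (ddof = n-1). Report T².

Step 1 — sample mean vector:
  mean(X_1) = (9 + 3 + 9 + 3 + 1 + 6) / 6 = 31/6 = 5.1667
  mean(X_2) = (4 + 6 + 8 + 5 + 6 + 4) / 6 = 33/6 = 5.5
  x̄ = (5.1667, 5.5),  deviation x̄ - mu_0 = (5.1667, 5.5) - (1, 6) = (4.1667, -0.5).

Step 2 — sample covariance matrix, S[i,j] = (1/(n-1)) · Σ_k (x_{k,i} - mean_i) · (x_{k,j} - mean_j), divisor n-1 = 5:
  S[X_1,X_1] = ((3.8333)·(3.8333) + (-2.1667)·(-2.1667) + (3.8333)·(3.8333) + (-2.1667)·(-2.1667) + (-4.1667)·(-4.1667) + (0.8333)·(0.8333)) / 5 = 56.8333/5 = 11.3667
  S[X_1,X_2] = ((3.8333)·(-1.5) + (-2.1667)·(0.5) + (3.8333)·(2.5) + (-2.1667)·(-0.5) + (-4.1667)·(0.5) + (0.8333)·(-1.5)) / 5 = 0.5/5 = 0.1
  S[X_2,X_2] = ((-1.5)·(-1.5) + (0.5)·(0.5) + (2.5)·(2.5) + (-0.5)·(-0.5) + (0.5)·(0.5) + (-1.5)·(-1.5)) / 5 = 11.5/5 = 2.3
  S = [[11.3667, 0.1],
 [0.1, 2.3]].

Step 3 — invert S. det(S) = 11.3667·2.3 - (0.1)² = 26.1333.
  S^{-1} = (1/det) · [[d, -b], [-b, a]] = [[0.088, -0.0038],
 [-0.0038, 0.4349]].

Step 4 — quadratic form (x̄ - mu_0)^T · S^{-1} · (x̄ - mu_0):
  S^{-1} · (x̄ - mu_0) = (0.3686, -0.2334),
  (x̄ - mu_0)^T · [...] = (4.1667)·(0.3686) + (-0.5)·(-0.2334) = 1.6526.

Step 5 — scale by n: T² = 6 · 1.6526 = 9.9158.

T² ≈ 9.9158


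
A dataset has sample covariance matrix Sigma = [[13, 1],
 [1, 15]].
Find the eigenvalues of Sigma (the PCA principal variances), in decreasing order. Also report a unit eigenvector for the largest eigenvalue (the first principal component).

Step 1 — characteristic polynomial of 2×2 Sigma:
  det(Sigma - λI) = λ² - trace · λ + det = 0.
  trace = 13 + 15 = 28, det = 13·15 - (1)² = 194.
Step 2 — discriminant:
  Δ = trace² - 4·det = 784 - 776 = 8.
Step 3 — eigenvalues:
  λ = (trace ± √Δ)/2 = (28 ± 2.8284)/2,
  λ_1 = 15.4142,  λ_2 = 12.5858.

Step 4 — unit eigenvector for λ_1: solve (Sigma - λ_1 I)v = 0. First row:
  (13 - 15.4142)·v_x + (1)·v_y = 0, i.e. (-2.4142)·v_x + (1)·v_y = 0,
  so v ∝ (b, λ_1 - a) = (1, 2.4142) = u.
  ||u|| = √((1)² + (2.4142)²) = √(6.8284) ≈ 2.6131,
  v_1 = u/||u|| ≈ (0.3827, 0.9239) (||v_1|| = 1).

λ_1 = 15.4142,  λ_2 = 12.5858;  v_1 ≈ (0.3827, 0.9239)


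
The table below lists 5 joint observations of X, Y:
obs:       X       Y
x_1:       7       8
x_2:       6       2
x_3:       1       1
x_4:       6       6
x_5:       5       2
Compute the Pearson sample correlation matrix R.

Step 1 — column means:
  mean(X) = (7 + 6 + 1 + 6 + 5) / 5 = 25/5 = 5
  mean(Y) = (8 + 2 + 1 + 6 + 2) / 5 = 19/5 = 3.8

Step 2 — sample variances and covariances s[i,j] = (1/(n-1)) · Σ_k (x_{k,i} - mean_i) · (x_{k,j} - mean_j), with n-1 = 4:
  s[X,X] = ((2)·(2) + (1)·(1) + (-4)·(-4) + (1)·(1) + (0)·(0)) / 4 = 22/4 = 5.5
  s[X,Y] = ((2)·(4.2) + (1)·(-1.8) + (-4)·(-2.8) + (1)·(2.2) + (0)·(-1.8)) / 4 = 20/4 = 5
  s[Y,Y] = ((4.2)·(4.2) + (-1.8)·(-1.8) + (-2.8)·(-2.8) + (2.2)·(2.2) + (-1.8)·(-1.8)) / 4 = 36.8/4 = 9.2
  Sample standard deviations s_i = √(s[i,i]):
  s(X) = √(5.5) = 2.3452
  s(Y) = √(9.2) = 3.0332

Step 3 — r_{ij} = s_{ij} / (s_i · s_j):
  r[X,X] = 1 (diagonal).
  r[X,Y] = 5 / (2.3452 · 3.0332) = 5 / 7.1134 = 0.7029
  r[Y,Y] = 1 (diagonal).

R is symmetric with unit diagonal. Assembling:

R = [[1, 0.7029],
 [0.7029, 1]]


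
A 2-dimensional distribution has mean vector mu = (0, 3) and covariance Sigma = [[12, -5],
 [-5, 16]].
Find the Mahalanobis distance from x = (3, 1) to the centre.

Step 1 — centre the observation: (x - mu) = (3, -2).

Step 2 — invert Sigma. det(Sigma) = 12·16 - (-5)² = 167.
  Sigma^{-1} = (1/det) · [[d, -b], [-b, a]] = [[0.0958, 0.0299],
 [0.0299, 0.0719]].

Step 3 — form the quadratic (x - mu)^T · Sigma^{-1} · (x - mu):
  Sigma^{-1} · (x - mu) = (0.2275, -0.0539).
  (x - mu)^T · [Sigma^{-1} · (x - mu)] = (3)·(0.2275) + (-2)·(-0.0539) = 0.7904.

Step 4 — take square root: d = √(0.7904) ≈ 0.8891.

d(x, mu) = √(0.7904) ≈ 0.8891


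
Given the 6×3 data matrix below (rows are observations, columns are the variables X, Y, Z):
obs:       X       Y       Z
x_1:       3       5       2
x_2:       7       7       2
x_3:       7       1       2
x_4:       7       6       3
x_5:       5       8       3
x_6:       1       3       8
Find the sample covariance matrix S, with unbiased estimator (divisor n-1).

Step 1 — column means:
  mean(X) = (3 + 7 + 7 + 7 + 5 + 1) / 6 = 30/6 = 5
  mean(Y) = (5 + 7 + 1 + 6 + 8 + 3) / 6 = 30/6 = 5
  mean(Z) = (2 + 2 + 2 + 3 + 3 + 8) / 6 = 20/6 = 3.3333

Step 2 — sample covariance S[i,j] = (1/(n-1)) · Σ_k (x_{k,i} - mean_i) · (x_{k,j} - mean_j), with n-1 = 5.
  S[X,X] = ((-2)·(-2) + (2)·(2) + (2)·(2) + (2)·(2) + (0)·(0) + (-4)·(-4)) / 5 = 32/5 = 6.4
  S[X,Y] = ((-2)·(0) + (2)·(2) + (2)·(-4) + (2)·(1) + (0)·(3) + (-4)·(-2)) / 5 = 6/5 = 1.2
  S[X,Z] = ((-2)·(-1.3333) + (2)·(-1.3333) + (2)·(-1.3333) + (2)·(-0.3333) + (0)·(-0.3333) + (-4)·(4.6667)) / 5 = -22/5 = -4.4
  S[Y,Y] = ((0)·(0) + (2)·(2) + (-4)·(-4) + (1)·(1) + (3)·(3) + (-2)·(-2)) / 5 = 34/5 = 6.8
  S[Y,Z] = ((0)·(-1.3333) + (2)·(-1.3333) + (-4)·(-1.3333) + (1)·(-0.3333) + (3)·(-0.3333) + (-2)·(4.6667)) / 5 = -8/5 = -1.6
  S[Z,Z] = ((-1.3333)·(-1.3333) + (-1.3333)·(-1.3333) + (-1.3333)·(-1.3333) + (-0.3333)·(-0.3333) + (-0.3333)·(-0.3333) + (4.6667)·(4.6667)) / 5 = 27.3333/5 = 5.4667

S is symmetric (S[j,i] = S[i,j]). Assembling:

S = [[6.4, 1.2, -4.4],
 [1.2, 6.8, -1.6],
 [-4.4, -1.6, 5.4667]]


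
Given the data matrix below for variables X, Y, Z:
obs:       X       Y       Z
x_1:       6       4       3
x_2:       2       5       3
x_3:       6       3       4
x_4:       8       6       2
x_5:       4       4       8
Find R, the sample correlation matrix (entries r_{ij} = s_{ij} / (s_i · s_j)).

Step 1 — column means:
  mean(X) = (6 + 2 + 6 + 8 + 4) / 5 = 26/5 = 5.2
  mean(Y) = (4 + 5 + 3 + 6 + 4) / 5 = 22/5 = 4.4
  mean(Z) = (3 + 3 + 4 + 2 + 8) / 5 = 20/5 = 4

Step 2 — sample variances and covariances s[i,j] = (1/(n-1)) · Σ_k (x_{k,i} - mean_i) · (x_{k,j} - mean_j), with n-1 = 4:
  s[X,X] = ((0.8)·(0.8) + (-3.2)·(-3.2) + (0.8)·(0.8) + (2.8)·(2.8) + (-1.2)·(-1.2)) / 4 = 20.8/4 = 5.2
  s[X,Y] = ((0.8)·(-0.4) + (-3.2)·(0.6) + (0.8)·(-1.4) + (2.8)·(1.6) + (-1.2)·(-0.4)) / 4 = 1.6/4 = 0.4
  s[X,Z] = ((0.8)·(-1) + (-3.2)·(-1) + (0.8)·(0) + (2.8)·(-2) + (-1.2)·(4)) / 4 = -8/4 = -2
  s[Y,Y] = ((-0.4)·(-0.4) + (0.6)·(0.6) + (-1.4)·(-1.4) + (1.6)·(1.6) + (-0.4)·(-0.4)) / 4 = 5.2/4 = 1.3
  s[Y,Z] = ((-0.4)·(-1) + (0.6)·(-1) + (-1.4)·(0) + (1.6)·(-2) + (-0.4)·(4)) / 4 = -5/4 = -1.25
  s[Z,Z] = ((-1)·(-1) + (-1)·(-1) + (0)·(0) + (-2)·(-2) + (4)·(4)) / 4 = 22/4 = 5.5
  Sample standard deviations s_i = √(s[i,i]):
  s(X) = √(5.2) = 2.2804
  s(Y) = √(1.3) = 1.1402
  s(Z) = √(5.5) = 2.3452

Step 3 — r_{ij} = s_{ij} / (s_i · s_j):
  r[X,X] = 1 (diagonal).
  r[X,Y] = 0.4 / (2.2804 · 1.1402) = 0.4 / 2.6 = 0.1538
  r[X,Z] = -2 / (2.2804 · 2.3452) = -2 / 5.3479 = -0.374
  r[Y,Y] = 1 (diagonal).
  r[Y,Z] = -1.25 / (1.1402 · 2.3452) = -1.25 / 2.6739 = -0.4675
  r[Z,Z] = 1 (diagonal).

R is symmetric with unit diagonal. Assembling:

R = [[1, 0.1538, -0.374],
 [0.1538, 1, -0.4675],
 [-0.374, -0.4675, 1]]


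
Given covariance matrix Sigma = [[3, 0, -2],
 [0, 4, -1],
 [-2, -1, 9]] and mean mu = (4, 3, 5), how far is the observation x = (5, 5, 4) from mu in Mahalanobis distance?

Step 1 — centre the observation: (x - mu) = (1, 2, -1).

Step 2 — invert Sigma (cofactor / det for 3×3, or solve directly):
  Sigma^{-1} = [[0.3933, 0.0225, 0.0899],
 [0.0225, 0.2584, 0.0337],
 [0.0899, 0.0337, 0.1348]].

Step 3 — form the quadratic (x - mu)^T · Sigma^{-1} · (x - mu):
  Sigma^{-1} · (x - mu) = (0.3483, 0.5056, 0.0225).
  (x - mu)^T · [Sigma^{-1} · (x - mu)] = (1)·(0.3483) + (2)·(0.5056) + (-1)·(0.0225) = 1.3371.

Step 4 — take square root: d = √(1.3371) ≈ 1.1563.

d(x, mu) = √(1.3371) ≈ 1.1563


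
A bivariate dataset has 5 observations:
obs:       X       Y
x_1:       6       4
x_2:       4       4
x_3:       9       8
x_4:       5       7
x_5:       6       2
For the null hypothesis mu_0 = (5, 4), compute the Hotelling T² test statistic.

Step 1 — sample mean vector:
  mean(X) = (6 + 4 + 9 + 5 + 6) / 5 = 30/5 = 6
  mean(Y) = (4 + 4 + 8 + 7 + 2) / 5 = 25/5 = 5
  x̄ = (6, 5),  deviation x̄ - mu_0 = (6, 5) - (5, 4) = (1, 1).

Step 2 — sample covariance matrix, S[i,j] = (1/(n-1)) · Σ_k (x_{k,i} - mean_i) · (x_{k,j} - mean_j), divisor n-1 = 4:
  S[X,X] = ((0)·(0) + (-2)·(-2) + (3)·(3) + (-1)·(-1) + (0)·(0)) / 4 = 14/4 = 3.5
  S[X,Y] = ((0)·(-1) + (-2)·(-1) + (3)·(3) + (-1)·(2) + (0)·(-3)) / 4 = 9/4 = 2.25
  S[Y,Y] = ((-1)·(-1) + (-1)·(-1) + (3)·(3) + (2)·(2) + (-3)·(-3)) / 4 = 24/4 = 6
  S = [[3.5, 2.25],
 [2.25, 6]].

Step 3 — invert S. det(S) = 3.5·6 - (2.25)² = 15.9375.
  S^{-1} = (1/det) · [[d, -b], [-b, a]] = [[0.3765, -0.1412],
 [-0.1412, 0.2196]].

Step 4 — quadratic form (x̄ - mu_0)^T · S^{-1} · (x̄ - mu_0):
  S^{-1} · (x̄ - mu_0) = (0.2353, 0.0784),
  (x̄ - mu_0)^T · [...] = (1)·(0.2353) + (1)·(0.0784) = 0.3137.

Step 5 — scale by n: T² = 5 · 0.3137 = 1.5686.

T² ≈ 1.5686


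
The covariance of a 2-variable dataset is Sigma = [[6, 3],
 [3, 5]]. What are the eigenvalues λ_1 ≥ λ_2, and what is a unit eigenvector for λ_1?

Step 1 — characteristic polynomial of 2×2 Sigma:
  det(Sigma - λI) = λ² - trace · λ + det = 0.
  trace = 6 + 5 = 11, det = 6·5 - (3)² = 21.
Step 2 — discriminant:
  Δ = trace² - 4·det = 121 - 84 = 37.
Step 3 — eigenvalues:
  λ = (trace ± √Δ)/2 = (11 ± 6.0828)/2,
  λ_1 = 8.5414,  λ_2 = 2.4586.

Step 4 — unit eigenvector for λ_1: solve (Sigma - λ_1 I)v = 0. First row:
  (6 - 8.5414)·v_x + (3)·v_y = 0, i.e. (-2.5414)·v_x + (3)·v_y = 0,
  so v ∝ (b, λ_1 - a) = (3, 2.5414) = u.
  ||u|| = √((3)² + (2.5414)²) = √(15.4586) ≈ 3.9317,
  v_1 = u/||u|| ≈ (0.763, 0.6464) (||v_1|| = 1).

λ_1 = 8.5414,  λ_2 = 2.4586;  v_1 ≈ (0.763, 0.6464)


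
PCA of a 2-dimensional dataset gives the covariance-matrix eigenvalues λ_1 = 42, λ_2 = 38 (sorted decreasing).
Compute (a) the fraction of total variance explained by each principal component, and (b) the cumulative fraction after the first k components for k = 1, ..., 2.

Step 1 — total variance = trace(Sigma) = Σ λ_i = 42 + 38 = 80.

Step 2 — fraction explained by component i = λ_i / Σ λ:
  PC1: 42/80 = 0.525
  PC2: 38/80 = 0.475

Step 3 — cumulative fraction after k components = (λ_1 + ... + λ_k) / Σ λ:
  k = 1: 42/80 = 0.525
  k = 2: (42 + 38)/80 = 80/80 = 1

Summary (fraction, with percent):

explained: PC1 0.525 (52.5%), PC2 0.475 (47.5%);  cumulative: 0.525, 1


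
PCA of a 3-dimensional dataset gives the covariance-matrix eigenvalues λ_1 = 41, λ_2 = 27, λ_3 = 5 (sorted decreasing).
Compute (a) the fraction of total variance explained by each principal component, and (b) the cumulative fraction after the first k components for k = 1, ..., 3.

Step 1 — total variance = trace(Sigma) = Σ λ_i = 41 + 27 + 5 = 73.

Step 2 — fraction explained by component i = λ_i / Σ λ:
  PC1: 41/73 = 0.5616
  PC2: 27/73 = 0.3699
  PC3: 5/73 = 0.0685

Step 3 — cumulative fraction after k components = (λ_1 + ... + λ_k) / Σ λ:
  k = 1: 41/73 = 0.5616
  k = 2: (41 + 27)/73 = 68/73 = 0.9315
  k = 3: (41 + 27 + 5)/73 = 73/73 = 1

Summary (fraction, with percent):

explained: PC1 0.5616 (56.16%), PC2 0.3699 (36.99%), PC3 0.0685 (6.85%);  cumulative: 0.5616, 0.9315, 1


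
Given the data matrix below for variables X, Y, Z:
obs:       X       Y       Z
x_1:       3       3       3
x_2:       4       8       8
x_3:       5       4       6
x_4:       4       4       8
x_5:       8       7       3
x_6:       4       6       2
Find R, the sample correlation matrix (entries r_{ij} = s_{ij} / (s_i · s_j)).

Step 1 — column means:
  mean(X) = (3 + 4 + 5 + 4 + 8 + 4) / 6 = 28/6 = 4.6667
  mean(Y) = (3 + 8 + 4 + 4 + 7 + 6) / 6 = 32/6 = 5.3333
  mean(Z) = (3 + 8 + 6 + 8 + 3 + 2) / 6 = 30/6 = 5

Step 2 — sample variances and covariances s[i,j] = (1/(n-1)) · Σ_k (x_{k,i} - mean_i) · (x_{k,j} - mean_j), with n-1 = 5:
  s[X,X] = ((-1.6667)·(-1.6667) + (-0.6667)·(-0.6667) + (0.3333)·(0.3333) + (-0.6667)·(-0.6667) + (3.3333)·(3.3333) + (-0.6667)·(-0.6667)) / 5 = 15.3333/5 = 3.0667
  s[X,Y] = ((-1.6667)·(-2.3333) + (-0.6667)·(2.6667) + (0.3333)·(-1.3333) + (-0.6667)·(-1.3333) + (3.3333)·(1.6667) + (-0.6667)·(0.6667)) / 5 = 7.6667/5 = 1.5333
  s[X,Z] = ((-1.6667)·(-2) + (-0.6667)·(3) + (0.3333)·(1) + (-0.6667)·(3) + (3.3333)·(-2) + (-0.6667)·(-3)) / 5 = -5/5 = -1
  s[Y,Y] = ((-2.3333)·(-2.3333) + (2.6667)·(2.6667) + (-1.3333)·(-1.3333) + (-1.3333)·(-1.3333) + (1.6667)·(1.6667) + (0.6667)·(0.6667)) / 5 = 19.3333/5 = 3.8667
  s[Y,Z] = ((-2.3333)·(-2) + (2.6667)·(3) + (-1.3333)·(1) + (-1.3333)·(3) + (1.6667)·(-2) + (0.6667)·(-3)) / 5 = 2/5 = 0.4
  s[Z,Z] = ((-2)·(-2) + (3)·(3) + (1)·(1) + (3)·(3) + (-2)·(-2) + (-3)·(-3)) / 5 = 36/5 = 7.2
  Sample standard deviations s_i = √(s[i,i]):
  s(X) = √(3.0667) = 1.7512
  s(Y) = √(3.8667) = 1.9664
  s(Z) = √(7.2) = 2.6833

Step 3 — r_{ij} = s_{ij} / (s_i · s_j):
  r[X,X] = 1 (diagonal).
  r[X,Y] = 1.5333 / (1.7512 · 1.9664) = 1.5333 / 3.4435 = 0.4453
  r[X,Z] = -1 / (1.7512 · 2.6833) = -1 / 4.6989 = -0.2128
  r[Y,Y] = 1 (diagonal).
  r[Y,Z] = 0.4 / (1.9664 · 2.6833) = 0.4 / 5.2764 = 0.0758
  r[Z,Z] = 1 (diagonal).

R is symmetric with unit diagonal. Assembling:

R = [[1, 0.4453, -0.2128],
 [0.4453, 1, 0.0758],
 [-0.2128, 0.0758, 1]]


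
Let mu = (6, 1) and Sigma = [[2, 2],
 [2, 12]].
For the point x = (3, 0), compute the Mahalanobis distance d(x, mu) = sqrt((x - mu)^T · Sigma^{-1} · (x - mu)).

Step 1 — centre the observation: (x - mu) = (-3, -1).

Step 2 — invert Sigma. det(Sigma) = 2·12 - (2)² = 20.
  Sigma^{-1} = (1/det) · [[d, -b], [-b, a]] = [[0.6, -0.1],
 [-0.1, 0.1]].

Step 3 — form the quadratic (x - mu)^T · Sigma^{-1} · (x - mu):
  Sigma^{-1} · (x - mu) = (-1.7, 0.2).
  (x - mu)^T · [Sigma^{-1} · (x - mu)] = (-3)·(-1.7) + (-1)·(0.2) = 4.9.

Step 4 — take square root: d = √(4.9) ≈ 2.2136.

d(x, mu) = √(4.9) ≈ 2.2136


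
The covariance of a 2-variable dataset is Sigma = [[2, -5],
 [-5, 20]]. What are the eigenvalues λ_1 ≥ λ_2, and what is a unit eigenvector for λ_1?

Step 1 — characteristic polynomial of 2×2 Sigma:
  det(Sigma - λI) = λ² - trace · λ + det = 0.
  trace = 2 + 20 = 22, det = 2·20 - (-5)² = 15.
Step 2 — discriminant:
  Δ = trace² - 4·det = 484 - 60 = 424.
Step 3 — eigenvalues:
  λ = (trace ± √Δ)/2 = (22 ± 20.5913)/2,
  λ_1 = 21.2956,  λ_2 = 0.7044.

Step 4 — unit eigenvector for λ_1: solve (Sigma - λ_1 I)v = 0. First row:
  (2 - 21.2956)·v_x + (-5)·v_y = 0, i.e. (-19.2956)·v_x + (-5)·v_y = 0,
  so v ∝ (b, λ_1 - a) = (-5, 19.2956); multiply by -1 so the first entry is positive: u = (5, -19.2956).
  ||u|| = √((5)² + (-19.2956)²) = √(397.3213) ≈ 19.9329,
  v_1 = u/||u|| ≈ (0.2508, -0.968) (||v_1|| = 1).

λ_1 = 21.2956,  λ_2 = 0.7044;  v_1 ≈ (0.2508, -0.968)


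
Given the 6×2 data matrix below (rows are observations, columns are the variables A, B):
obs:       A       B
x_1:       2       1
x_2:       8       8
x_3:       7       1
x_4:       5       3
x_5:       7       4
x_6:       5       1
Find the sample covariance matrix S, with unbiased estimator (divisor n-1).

Step 1 — column means:
  mean(A) = (2 + 8 + 7 + 5 + 7 + 5) / 6 = 34/6 = 5.6667
  mean(B) = (1 + 8 + 1 + 3 + 4 + 1) / 6 = 18/6 = 3

Step 2 — sample covariance S[i,j] = (1/(n-1)) · Σ_k (x_{k,i} - mean_i) · (x_{k,j} - mean_j), with n-1 = 5.
  S[A,A] = ((-3.6667)·(-3.6667) + (2.3333)·(2.3333) + (1.3333)·(1.3333) + (-0.6667)·(-0.6667) + (1.3333)·(1.3333) + (-0.6667)·(-0.6667)) / 5 = 23.3333/5 = 4.6667
  S[A,B] = ((-3.6667)·(-2) + (2.3333)·(5) + (1.3333)·(-2) + (-0.6667)·(0) + (1.3333)·(1) + (-0.6667)·(-2)) / 5 = 19/5 = 3.8
  S[B,B] = ((-2)·(-2) + (5)·(5) + (-2)·(-2) + (0)·(0) + (1)·(1) + (-2)·(-2)) / 5 = 38/5 = 7.6

S is symmetric (S[j,i] = S[i,j]). Assembling:

S = [[4.6667, 3.8],
 [3.8, 7.6]]


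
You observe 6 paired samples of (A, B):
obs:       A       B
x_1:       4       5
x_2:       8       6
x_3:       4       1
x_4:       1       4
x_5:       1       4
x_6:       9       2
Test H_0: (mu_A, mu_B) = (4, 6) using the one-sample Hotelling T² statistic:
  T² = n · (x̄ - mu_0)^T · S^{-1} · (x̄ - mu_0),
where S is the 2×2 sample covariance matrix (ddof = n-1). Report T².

Step 1 — sample mean vector:
  mean(A) = (4 + 8 + 4 + 1 + 1 + 9) / 6 = 27/6 = 4.5
  mean(B) = (5 + 6 + 1 + 4 + 4 + 2) / 6 = 22/6 = 3.6667
  x̄ = (4.5, 3.6667),  deviation x̄ - mu_0 = (4.5, 3.6667) - (4, 6) = (0.5, -2.3333).

Step 2 — sample covariance matrix, S[i,j] = (1/(n-1)) · Σ_k (x_{k,i} - mean_i) · (x_{k,j} - mean_j), divisor n-1 = 5:
  S[A,A] = ((-0.5)·(-0.5) + (3.5)·(3.5) + (-0.5)·(-0.5) + (-3.5)·(-3.5) + (-3.5)·(-3.5) + (4.5)·(4.5)) / 5 = 57.5/5 = 11.5
  S[A,B] = ((-0.5)·(1.3333) + (3.5)·(2.3333) + (-0.5)·(-2.6667) + (-3.5)·(0.3333) + (-3.5)·(0.3333) + (4.5)·(-1.6667)) / 5 = -1/5 = -0.2
  S[B,B] = ((1.3333)·(1.3333) + (2.3333)·(2.3333) + (-2.6667)·(-2.6667) + (0.3333)·(0.3333) + (0.3333)·(0.3333) + (-1.6667)·(-1.6667)) / 5 = 17.3333/5 = 3.4667
  S = [[11.5, -0.2],
 [-0.2, 3.4667]].

Step 3 — invert S. det(S) = 11.5·3.4667 - (-0.2)² = 39.8267.
  S^{-1} = (1/det) · [[d, -b], [-b, a]] = [[0.087, 0.005],
 [0.005, 0.2888]].

Step 4 — quadratic form (x̄ - mu_0)^T · S^{-1} · (x̄ - mu_0):
  S^{-1} · (x̄ - mu_0) = (0.0318, -0.6712),
  (x̄ - mu_0)^T · [...] = (0.5)·(0.0318) + (-2.3333)·(-0.6712) = 1.5821.

Step 5 — scale by n: T² = 6 · 1.5821 = 9.4928.

T² ≈ 9.4928
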